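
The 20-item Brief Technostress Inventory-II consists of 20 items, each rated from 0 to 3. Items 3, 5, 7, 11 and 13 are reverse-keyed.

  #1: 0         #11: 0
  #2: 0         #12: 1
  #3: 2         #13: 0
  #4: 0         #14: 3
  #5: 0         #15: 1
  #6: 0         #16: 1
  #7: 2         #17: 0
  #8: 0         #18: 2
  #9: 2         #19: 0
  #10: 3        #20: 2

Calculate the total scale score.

Reverse-keyed items use 3 − raw:
  item 3: 3 − 2 = 1
  item 5: 3 − 0 = 3
  item 7: 3 − 2 = 1
  item 11: 3 − 0 = 3
  item 13: 3 − 0 = 3
Scored responses: 0, 0, 1, 0, 3, 0, 1, 0, 2, 3, 3, 1, 3, 3, 1, 1, 0, 2, 0, 2
Total = 0 + 0 + 1 + 0 + 3 + 0 + 1 + 0 + 2 + 3 + 3 + 1 + 3 + 3 + 1 + 1 + 0 + 2 + 0 + 2 = 26

26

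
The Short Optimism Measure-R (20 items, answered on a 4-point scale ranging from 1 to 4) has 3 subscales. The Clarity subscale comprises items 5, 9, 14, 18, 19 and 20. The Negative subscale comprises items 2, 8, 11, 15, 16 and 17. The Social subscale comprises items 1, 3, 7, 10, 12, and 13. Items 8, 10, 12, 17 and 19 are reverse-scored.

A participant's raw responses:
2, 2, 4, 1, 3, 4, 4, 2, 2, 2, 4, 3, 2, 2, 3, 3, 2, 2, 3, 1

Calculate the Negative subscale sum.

18

Negative items: 2, 8, 11, 15, 16, 17.
Of these, items 8 and 17 are reverse-scored; reverse-coded value = 5 − response.
  item 2: 2
  item 8: 5 − 2 = 3
  item 11: 4
  item 15: 3
  item 16: 3
  item 17: 5 − 2 = 3
Sum = 2 + 3 + 4 + 3 + 3 + 3 = 18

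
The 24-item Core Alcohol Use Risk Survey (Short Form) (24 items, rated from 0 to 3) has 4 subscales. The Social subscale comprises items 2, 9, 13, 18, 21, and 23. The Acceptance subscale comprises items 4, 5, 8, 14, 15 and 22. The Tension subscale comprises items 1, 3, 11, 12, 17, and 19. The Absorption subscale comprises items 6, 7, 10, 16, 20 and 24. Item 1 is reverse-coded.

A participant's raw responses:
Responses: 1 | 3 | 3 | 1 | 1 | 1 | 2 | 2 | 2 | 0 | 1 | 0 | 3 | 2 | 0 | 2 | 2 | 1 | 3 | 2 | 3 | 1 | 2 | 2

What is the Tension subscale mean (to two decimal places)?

Tension items: 1, 3, 11, 12, 17, 19.
Of these, item 1 is reverse-coded; reverse-coded value = 3 − response.
  item 1: 3 − 1 = 2
  item 3: 3
  item 11: 1
  item 12: 0
  item 17: 2
  item 19: 3
Sum = 2 + 3 + 1 + 0 + 2 + 3 = 11
Mean = 11 / 6 = 1.83

1.83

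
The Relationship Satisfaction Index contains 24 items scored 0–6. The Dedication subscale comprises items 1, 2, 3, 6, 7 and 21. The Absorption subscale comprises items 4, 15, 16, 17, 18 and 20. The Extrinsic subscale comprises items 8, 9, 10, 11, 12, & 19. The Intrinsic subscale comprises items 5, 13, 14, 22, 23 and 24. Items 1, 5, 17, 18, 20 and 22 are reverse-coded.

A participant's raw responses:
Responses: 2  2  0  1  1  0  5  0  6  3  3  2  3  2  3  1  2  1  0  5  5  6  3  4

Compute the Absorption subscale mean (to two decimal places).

2.50

Absorption items: 4, 15, 16, 17, 18, 20.
Of these, items 17, 18 and 20 are reverse-coded; reverse-coded value = 6 − response.
  item 4: 1
  item 15: 3
  item 16: 1
  item 17: 6 − 2 = 4
  item 18: 6 − 1 = 5
  item 20: 6 − 5 = 1
Sum = 1 + 3 + 1 + 4 + 5 + 1 = 15
Mean = 15 / 6 = 2.50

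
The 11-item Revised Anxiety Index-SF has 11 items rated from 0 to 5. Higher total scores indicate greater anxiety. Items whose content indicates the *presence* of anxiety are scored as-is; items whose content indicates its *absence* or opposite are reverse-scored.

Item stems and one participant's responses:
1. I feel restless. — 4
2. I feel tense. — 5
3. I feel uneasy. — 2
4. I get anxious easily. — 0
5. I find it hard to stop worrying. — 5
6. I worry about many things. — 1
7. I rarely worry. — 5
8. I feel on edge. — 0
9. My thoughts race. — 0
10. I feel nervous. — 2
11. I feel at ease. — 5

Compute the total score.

19

Items 7, 11 describe the absence/opposite of anxiety → reverse-score.
reversed = (0+5) − raw = 5 − raw.
  item 1: 4
  item 2: 5
  item 3: 2
  item 4: 0
  item 5: 5
  item 6: 1
  item 7: 5 − 5 = 0
  item 8: 0
  item 9: 0
  item 10: 2
  item 11: 5 − 5 = 0
Total = 4 + 5 + 2 + 0 + 5 + 1 + 0 + 0 + 0 + 2 + 0 = 19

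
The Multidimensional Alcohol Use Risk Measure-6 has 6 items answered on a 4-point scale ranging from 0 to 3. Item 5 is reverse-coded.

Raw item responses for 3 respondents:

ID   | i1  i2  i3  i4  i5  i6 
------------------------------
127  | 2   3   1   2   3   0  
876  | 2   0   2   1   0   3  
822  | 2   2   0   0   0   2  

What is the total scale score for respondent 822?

9

Respondent 822 raw: 2, 2, 0, 0, 0, 2.
Reverse-coded (reversed = (0+3) − raw = 3 − raw):
  item 1: 2
  item 2: 2
  item 3: 0
  item 4: 0
  item 5: 3 − 0 = 3
  item 6: 2
Sum = 2 + 2 + 0 + 0 + 3 + 2 = 9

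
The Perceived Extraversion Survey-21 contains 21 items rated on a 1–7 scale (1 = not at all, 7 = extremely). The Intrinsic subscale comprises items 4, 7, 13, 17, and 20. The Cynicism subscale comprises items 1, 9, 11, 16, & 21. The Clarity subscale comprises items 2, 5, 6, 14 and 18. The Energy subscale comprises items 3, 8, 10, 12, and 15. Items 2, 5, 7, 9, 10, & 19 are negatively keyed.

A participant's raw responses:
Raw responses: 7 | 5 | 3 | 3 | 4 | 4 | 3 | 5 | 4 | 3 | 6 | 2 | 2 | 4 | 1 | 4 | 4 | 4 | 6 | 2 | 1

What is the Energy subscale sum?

Energy items: 3, 8, 10, 12, 15.
Of these, item 10 is negatively keyed; reverse-coded value = 8 − response.
  item 3: 3
  item 8: 5
  item 10: 8 − 3 = 5
  item 12: 2
  item 15: 1
Sum = 3 + 5 + 5 + 2 + 1 = 16

16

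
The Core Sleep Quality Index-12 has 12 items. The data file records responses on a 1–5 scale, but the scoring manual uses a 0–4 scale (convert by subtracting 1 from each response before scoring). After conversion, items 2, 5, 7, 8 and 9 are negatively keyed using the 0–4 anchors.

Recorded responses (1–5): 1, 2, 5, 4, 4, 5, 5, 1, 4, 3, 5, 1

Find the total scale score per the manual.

26

Convert to 0–4: 0, 1, 4, 3, 3, 4, 4, 0, 3, 2, 4, 0
Reverse-coded (reverse-coded value = 4 − response):
  item 2: 4 − 1 = 3
  item 5: 4 − 3 = 1
  item 7: 4 − 4 = 0
  item 8: 4 − 0 = 4
  item 9: 4 − 3 = 1
Scored: 0, 3, 4, 3, 1, 4, 0, 4, 1, 2, 4, 0
Total = 26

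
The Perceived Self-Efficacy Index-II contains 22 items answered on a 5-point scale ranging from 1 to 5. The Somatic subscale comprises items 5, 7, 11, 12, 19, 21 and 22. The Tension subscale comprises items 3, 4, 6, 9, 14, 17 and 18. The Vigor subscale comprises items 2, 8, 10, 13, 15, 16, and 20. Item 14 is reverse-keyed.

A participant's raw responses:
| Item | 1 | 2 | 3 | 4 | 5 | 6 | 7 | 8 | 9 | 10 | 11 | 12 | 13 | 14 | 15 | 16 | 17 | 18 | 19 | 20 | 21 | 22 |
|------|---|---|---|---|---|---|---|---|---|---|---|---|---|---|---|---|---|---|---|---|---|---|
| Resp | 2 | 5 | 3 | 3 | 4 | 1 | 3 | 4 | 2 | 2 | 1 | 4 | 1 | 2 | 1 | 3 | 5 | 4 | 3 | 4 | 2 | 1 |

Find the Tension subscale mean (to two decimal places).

Tension items: 3, 4, 6, 9, 14, 17, 18.
Of these, item 14 is reverse-keyed; reversed = (1+5) − raw = 6 − raw.
  item 3: 3
  item 4: 3
  item 6: 1
  item 9: 2
  item 14: 6 − 2 = 4
  item 17: 5
  item 18: 4
Sum = 3 + 3 + 1 + 2 + 4 + 5 + 4 = 22
Mean = 22 / 7 = 3.14

3.14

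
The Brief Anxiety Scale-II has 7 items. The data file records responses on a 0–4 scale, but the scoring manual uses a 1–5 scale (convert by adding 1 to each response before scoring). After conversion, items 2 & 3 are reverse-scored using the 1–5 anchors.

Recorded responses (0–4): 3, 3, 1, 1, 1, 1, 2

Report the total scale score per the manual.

Convert to 1–5: 4, 4, 2, 2, 2, 2, 3
Reverse-coded (reverse-coded value = 6 − response):
  item 2: 6 − 4 = 2
  item 3: 6 − 2 = 4
Scored: 4, 2, 4, 2, 2, 2, 3
Total = 19

19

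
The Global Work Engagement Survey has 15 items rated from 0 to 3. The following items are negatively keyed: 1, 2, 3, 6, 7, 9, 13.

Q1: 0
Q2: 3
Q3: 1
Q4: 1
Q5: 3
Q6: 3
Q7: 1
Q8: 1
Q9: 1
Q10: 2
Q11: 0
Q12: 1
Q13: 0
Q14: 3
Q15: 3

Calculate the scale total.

26

Negatively keyed items use 3 − raw:
  item 1: 3 − 0 = 3
  item 2: 3 − 3 = 0
  item 3: 3 − 1 = 2
  item 6: 3 − 3 = 0
  item 7: 3 − 1 = 2
  item 9: 3 − 1 = 2
  item 13: 3 − 0 = 3
Scored responses: 3, 0, 2, 1, 3, 0, 2, 1, 2, 2, 0, 1, 3, 3, 3
Total = 3 + 0 + 2 + 1 + 3 + 0 + 2 + 1 + 2 + 2 + 0 + 1 + 3 + 3 + 3 = 26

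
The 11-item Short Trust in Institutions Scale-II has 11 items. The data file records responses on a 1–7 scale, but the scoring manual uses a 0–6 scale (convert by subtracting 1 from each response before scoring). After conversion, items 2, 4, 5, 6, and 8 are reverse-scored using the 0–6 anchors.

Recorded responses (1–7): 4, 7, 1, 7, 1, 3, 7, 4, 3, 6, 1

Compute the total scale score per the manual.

29

Convert to 0–6: 3, 6, 0, 6, 0, 2, 6, 3, 2, 5, 0
Reverse-coded (reversed = (0+6) − raw = 6 − raw):
  item 2: 6 − 6 = 0
  item 4: 6 − 6 = 0
  item 5: 6 − 0 = 6
  item 6: 6 − 2 = 4
  item 8: 6 − 3 = 3
Scored: 3, 0, 0, 0, 6, 4, 6, 3, 2, 5, 0
Total = 29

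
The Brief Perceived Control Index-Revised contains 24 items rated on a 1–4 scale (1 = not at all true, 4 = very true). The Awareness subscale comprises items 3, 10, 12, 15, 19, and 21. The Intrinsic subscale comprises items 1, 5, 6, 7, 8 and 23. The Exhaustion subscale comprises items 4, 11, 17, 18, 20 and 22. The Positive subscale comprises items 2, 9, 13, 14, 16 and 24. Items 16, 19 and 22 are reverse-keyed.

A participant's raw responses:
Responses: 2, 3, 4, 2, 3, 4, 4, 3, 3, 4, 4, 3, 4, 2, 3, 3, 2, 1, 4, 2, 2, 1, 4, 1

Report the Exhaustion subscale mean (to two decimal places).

2.50

Exhaustion items: 4, 11, 17, 18, 20, 22.
Of these, item 22 is reverse-keyed; reversed = (1+4) − raw = 5 − raw.
  item 4: 2
  item 11: 4
  item 17: 2
  item 18: 1
  item 20: 2
  item 22: 5 − 1 = 4
Sum = 2 + 4 + 2 + 1 + 2 + 4 = 15
Mean = 15 / 6 = 2.50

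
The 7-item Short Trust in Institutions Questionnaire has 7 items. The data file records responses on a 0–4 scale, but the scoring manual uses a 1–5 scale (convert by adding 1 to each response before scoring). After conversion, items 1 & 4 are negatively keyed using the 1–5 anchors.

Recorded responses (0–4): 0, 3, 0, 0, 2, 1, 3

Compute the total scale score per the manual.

24

Convert to 1–5: 1, 4, 1, 1, 3, 2, 4
Reverse-coded (reversed = (1+5) − raw = 6 − raw):
  item 1: 6 − 1 = 5
  item 4: 6 − 1 = 5
Scored: 5, 4, 1, 5, 3, 2, 4
Total = 24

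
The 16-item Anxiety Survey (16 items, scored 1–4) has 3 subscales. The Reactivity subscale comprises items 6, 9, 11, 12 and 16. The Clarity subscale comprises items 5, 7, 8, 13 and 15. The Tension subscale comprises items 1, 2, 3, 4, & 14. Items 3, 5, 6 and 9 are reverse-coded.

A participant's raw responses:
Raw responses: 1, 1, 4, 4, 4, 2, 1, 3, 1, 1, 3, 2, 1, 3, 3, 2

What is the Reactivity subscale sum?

Reactivity items: 6, 9, 11, 12, 16.
Of these, items 6 & 9 are reverse-coded; reverse-coded value = 5 − response.
  item 6: 5 − 2 = 3
  item 9: 5 − 1 = 4
  item 11: 3
  item 12: 2
  item 16: 2
Sum = 3 + 4 + 3 + 2 + 2 = 14

14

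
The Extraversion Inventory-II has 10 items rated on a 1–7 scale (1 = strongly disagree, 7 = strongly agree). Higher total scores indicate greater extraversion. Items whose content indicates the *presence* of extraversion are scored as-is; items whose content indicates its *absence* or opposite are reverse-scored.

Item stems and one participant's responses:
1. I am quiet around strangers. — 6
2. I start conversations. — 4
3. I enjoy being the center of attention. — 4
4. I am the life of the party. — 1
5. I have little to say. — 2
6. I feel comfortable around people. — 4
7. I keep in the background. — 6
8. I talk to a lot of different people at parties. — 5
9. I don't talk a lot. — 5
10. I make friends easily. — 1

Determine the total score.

Items 1, 5, 7, 9 describe the absence/opposite of extraversion → reverse-score.
reversed = (1+7) − raw = 8 − raw.
  item 1: 8 − 6 = 2
  item 2: 4
  item 3: 4
  item 4: 1
  item 5: 8 − 2 = 6
  item 6: 4
  item 7: 8 − 6 = 2
  item 8: 5
  item 9: 8 − 5 = 3
  item 10: 1
Total = 2 + 4 + 4 + 1 + 6 + 4 + 2 + 5 + 3 + 1 = 32

32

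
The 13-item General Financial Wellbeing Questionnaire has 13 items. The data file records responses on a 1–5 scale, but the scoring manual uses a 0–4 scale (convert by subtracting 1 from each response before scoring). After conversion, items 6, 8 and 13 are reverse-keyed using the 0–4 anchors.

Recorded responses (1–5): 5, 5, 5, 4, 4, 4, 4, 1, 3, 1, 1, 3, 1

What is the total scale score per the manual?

Convert to 0–4: 4, 4, 4, 3, 3, 3, 3, 0, 2, 0, 0, 2, 0
Reverse-coded (reversed = (0+4) − raw = 4 − raw):
  item 6: 4 − 3 = 1
  item 8: 4 − 0 = 4
  item 13: 4 − 0 = 4
Scored: 4, 4, 4, 3, 3, 1, 3, 4, 2, 0, 0, 2, 4
Total = 34

34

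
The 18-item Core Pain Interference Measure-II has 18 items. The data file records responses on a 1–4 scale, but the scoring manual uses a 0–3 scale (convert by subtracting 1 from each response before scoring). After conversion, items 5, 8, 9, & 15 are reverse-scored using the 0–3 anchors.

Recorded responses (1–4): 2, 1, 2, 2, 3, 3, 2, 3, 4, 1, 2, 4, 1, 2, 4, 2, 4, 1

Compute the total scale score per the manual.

17

Convert to 0–3: 1, 0, 1, 1, 2, 2, 1, 2, 3, 0, 1, 3, 0, 1, 3, 1, 3, 0
Reverse-coded (reverse-coded value = 3 − response):
  item 5: 3 − 2 = 1
  item 8: 3 − 2 = 1
  item 9: 3 − 3 = 0
  item 15: 3 − 3 = 0
Scored: 1, 0, 1, 1, 1, 2, 1, 1, 0, 0, 1, 3, 0, 1, 0, 1, 3, 0
Total = 17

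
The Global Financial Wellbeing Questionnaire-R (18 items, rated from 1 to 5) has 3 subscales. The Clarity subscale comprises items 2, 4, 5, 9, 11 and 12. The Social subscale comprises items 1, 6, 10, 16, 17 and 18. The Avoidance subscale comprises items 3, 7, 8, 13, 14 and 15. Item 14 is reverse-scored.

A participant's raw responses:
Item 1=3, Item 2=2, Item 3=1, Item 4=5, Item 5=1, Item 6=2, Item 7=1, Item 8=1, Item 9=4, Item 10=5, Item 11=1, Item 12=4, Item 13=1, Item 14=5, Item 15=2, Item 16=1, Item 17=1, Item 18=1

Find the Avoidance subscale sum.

7

Avoidance items: 3, 7, 8, 13, 14, 15.
Of these, item 14 is reverse-scored; on a 1–5 scale, reversed = 6 − raw.
  item 3: 1
  item 7: 1
  item 8: 1
  item 13: 1
  item 14: 6 − 5 = 1
  item 15: 2
Sum = 1 + 1 + 1 + 1 + 1 + 2 = 7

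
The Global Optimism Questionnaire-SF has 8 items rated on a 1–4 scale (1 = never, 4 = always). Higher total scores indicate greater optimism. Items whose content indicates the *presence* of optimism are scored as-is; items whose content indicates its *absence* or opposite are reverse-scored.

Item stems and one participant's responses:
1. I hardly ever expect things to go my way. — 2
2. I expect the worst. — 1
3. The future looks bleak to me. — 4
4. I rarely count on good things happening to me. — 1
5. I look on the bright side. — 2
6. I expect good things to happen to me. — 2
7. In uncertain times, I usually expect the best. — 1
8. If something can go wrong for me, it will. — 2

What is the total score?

Items 1, 2, 3, 4, 8 describe the absence/opposite of optimism → reverse-score.
reversed = (1+4) − raw = 5 − raw.
  item 1: 5 − 2 = 3
  item 2: 5 − 1 = 4
  item 3: 5 − 4 = 1
  item 4: 5 − 1 = 4
  item 5: 2
  item 6: 2
  item 7: 1
  item 8: 5 − 2 = 3
Total = 3 + 4 + 1 + 4 + 2 + 2 + 1 + 3 = 20

20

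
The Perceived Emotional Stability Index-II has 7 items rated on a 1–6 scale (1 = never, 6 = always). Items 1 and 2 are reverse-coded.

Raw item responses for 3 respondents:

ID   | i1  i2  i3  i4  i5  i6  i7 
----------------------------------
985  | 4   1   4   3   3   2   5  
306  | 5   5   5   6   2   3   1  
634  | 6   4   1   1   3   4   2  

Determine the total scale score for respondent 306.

Respondent 306 raw: 5, 5, 5, 6, 2, 3, 1.
Reverse-coded (reverse-coded value = 7 − response):
  item 1: 7 − 5 = 2
  item 2: 7 − 5 = 2
  item 3: 5
  item 4: 6
  item 5: 2
  item 6: 3
  item 7: 1
Sum = 2 + 2 + 5 + 6 + 2 + 3 + 1 = 21

21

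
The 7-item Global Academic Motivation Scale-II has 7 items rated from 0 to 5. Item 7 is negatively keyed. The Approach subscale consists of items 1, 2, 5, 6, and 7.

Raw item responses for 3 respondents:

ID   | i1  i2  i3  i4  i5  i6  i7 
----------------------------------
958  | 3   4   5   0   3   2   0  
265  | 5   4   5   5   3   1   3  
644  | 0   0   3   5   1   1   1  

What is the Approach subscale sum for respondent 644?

Respondent 644 raw: 0, 0, 3, 5, 1, 1, 1.
Approach items: 1, 2, 5, 6, 7.
Reverse-coded (on a 0–5 scale, reversed = 5 − raw):
  item 1: 0
  item 2: 0
  item 5: 1
  item 6: 1
  item 7: 5 − 1 = 4
Sum = 0 + 0 + 1 + 1 + 4 = 6

6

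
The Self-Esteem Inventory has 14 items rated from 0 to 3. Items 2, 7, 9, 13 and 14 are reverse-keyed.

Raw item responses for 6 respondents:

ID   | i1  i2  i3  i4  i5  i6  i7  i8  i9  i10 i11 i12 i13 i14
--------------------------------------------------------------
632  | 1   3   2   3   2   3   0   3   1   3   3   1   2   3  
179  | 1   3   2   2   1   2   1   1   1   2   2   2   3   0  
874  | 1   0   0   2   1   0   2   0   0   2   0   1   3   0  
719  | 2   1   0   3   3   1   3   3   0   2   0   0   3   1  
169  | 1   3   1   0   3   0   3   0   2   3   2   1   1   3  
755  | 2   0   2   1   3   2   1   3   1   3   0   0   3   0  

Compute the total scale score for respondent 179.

Respondent 179 raw: 1, 3, 2, 2, 1, 2, 1, 1, 1, 2, 2, 2, 3, 0.
Reverse-coded (reversed = (0+3) − raw = 3 − raw):
  item 1: 1
  item 2: 3 − 3 = 0
  item 3: 2
  item 4: 2
  item 5: 1
  item 6: 2
  item 7: 3 − 1 = 2
  item 8: 1
  item 9: 3 − 1 = 2
  item 10: 2
  item 11: 2
  item 12: 2
  item 13: 3 − 3 = 0
  item 14: 3 − 0 = 3
Sum = 1 + 0 + 2 + 2 + 1 + 2 + 2 + 1 + 2 + 2 + 2 + 2 + 0 + 3 = 22

22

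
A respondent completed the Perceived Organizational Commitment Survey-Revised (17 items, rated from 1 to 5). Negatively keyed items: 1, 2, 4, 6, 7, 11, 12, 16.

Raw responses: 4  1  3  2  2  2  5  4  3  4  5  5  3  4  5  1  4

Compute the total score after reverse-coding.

55

Negatively keyed items use 6 − raw:
  item 1: 6 − 4 = 2
  item 2: 6 − 1 = 5
  item 4: 6 − 2 = 4
  item 6: 6 − 2 = 4
  item 7: 6 − 5 = 1
  item 11: 6 − 5 = 1
  item 12: 6 − 5 = 1
  item 16: 6 − 1 = 5
After reverse-coding: 2, 5, 3, 4, 2, 4, 1, 4, 3, 4, 1, 1, 3, 4, 5, 5, 4
Total = 2 + 5 + 3 + 4 + 2 + 4 + 1 + 4 + 3 + 4 + 1 + 1 + 3 + 4 + 5 + 5 + 4 = 55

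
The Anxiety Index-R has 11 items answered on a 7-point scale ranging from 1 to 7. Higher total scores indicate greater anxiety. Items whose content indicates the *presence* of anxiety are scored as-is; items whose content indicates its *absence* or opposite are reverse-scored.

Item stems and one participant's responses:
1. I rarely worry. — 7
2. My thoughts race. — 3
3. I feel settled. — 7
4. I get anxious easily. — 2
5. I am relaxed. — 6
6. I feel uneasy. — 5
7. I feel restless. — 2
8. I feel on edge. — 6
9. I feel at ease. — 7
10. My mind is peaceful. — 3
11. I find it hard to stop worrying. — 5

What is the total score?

Items 1, 3, 5, 9, 10 describe the absence/opposite of anxiety → reverse-score.
reversed = (1+7) − raw = 8 − raw.
  item 1: 8 − 7 = 1
  item 2: 3
  item 3: 8 − 7 = 1
  item 4: 2
  item 5: 8 − 6 = 2
  item 6: 5
  item 7: 2
  item 8: 6
  item 9: 8 − 7 = 1
  item 10: 8 − 3 = 5
  item 11: 5
Total = 1 + 3 + 1 + 2 + 2 + 5 + 2 + 6 + 1 + 5 + 5 = 33

33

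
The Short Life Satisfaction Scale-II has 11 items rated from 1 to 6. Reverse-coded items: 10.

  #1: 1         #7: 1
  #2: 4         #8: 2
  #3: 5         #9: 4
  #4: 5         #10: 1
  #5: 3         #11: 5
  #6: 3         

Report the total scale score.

39

Reverse-coded items use 7 − raw:
  item 10: 7 − 1 = 6
Scored responses: 1, 4, 5, 5, 3, 3, 1, 2, 4, 6, 5
Total = 1 + 4 + 5 + 5 + 3 + 3 + 1 + 2 + 4 + 6 + 5 = 39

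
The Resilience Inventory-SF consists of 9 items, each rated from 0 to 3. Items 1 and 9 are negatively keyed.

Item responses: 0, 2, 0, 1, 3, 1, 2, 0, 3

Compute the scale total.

12

Raw sum = 12. Negatively keyed items: 1, 9; their raw sum = 3.
Each reversal replaces raw with 3 − raw, changing the total by 3 − 2·raw per item.
Total = 12 + 2·3 − 2·3 = 12 + 6 − 6 = 12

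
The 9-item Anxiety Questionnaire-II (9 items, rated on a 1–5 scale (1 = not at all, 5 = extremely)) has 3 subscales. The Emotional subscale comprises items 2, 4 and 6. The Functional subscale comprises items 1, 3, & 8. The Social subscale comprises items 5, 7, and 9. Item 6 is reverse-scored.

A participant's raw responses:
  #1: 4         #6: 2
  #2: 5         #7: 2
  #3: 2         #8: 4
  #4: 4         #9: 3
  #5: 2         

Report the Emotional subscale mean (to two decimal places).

4.33

Emotional items: 2, 4, 6.
Of these, item 6 is reverse-scored; reversed = (1+5) − raw = 6 − raw.
  item 2: 5
  item 4: 4
  item 6: 6 − 2 = 4
Sum = 5 + 4 + 4 = 13
Mean = 13 / 3 = 4.33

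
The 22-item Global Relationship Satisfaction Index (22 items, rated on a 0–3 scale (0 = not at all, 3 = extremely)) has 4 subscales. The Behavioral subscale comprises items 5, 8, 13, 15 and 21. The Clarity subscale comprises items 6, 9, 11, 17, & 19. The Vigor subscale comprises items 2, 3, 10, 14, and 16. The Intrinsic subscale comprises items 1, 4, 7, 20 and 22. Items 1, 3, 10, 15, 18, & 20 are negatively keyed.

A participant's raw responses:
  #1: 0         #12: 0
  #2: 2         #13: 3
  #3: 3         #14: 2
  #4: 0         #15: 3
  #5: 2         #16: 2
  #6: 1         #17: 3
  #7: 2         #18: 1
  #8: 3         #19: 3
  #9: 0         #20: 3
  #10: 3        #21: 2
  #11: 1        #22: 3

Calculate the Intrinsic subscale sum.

Intrinsic items: 1, 4, 7, 20, 22.
Of these, items 1 and 20 are negatively keyed; reversed = (0+3) − raw = 3 − raw.
  item 1: 3 − 0 = 3
  item 4: 0
  item 7: 2
  item 20: 3 − 3 = 0
  item 22: 3
Sum = 3 + 0 + 2 + 0 + 3 = 8

8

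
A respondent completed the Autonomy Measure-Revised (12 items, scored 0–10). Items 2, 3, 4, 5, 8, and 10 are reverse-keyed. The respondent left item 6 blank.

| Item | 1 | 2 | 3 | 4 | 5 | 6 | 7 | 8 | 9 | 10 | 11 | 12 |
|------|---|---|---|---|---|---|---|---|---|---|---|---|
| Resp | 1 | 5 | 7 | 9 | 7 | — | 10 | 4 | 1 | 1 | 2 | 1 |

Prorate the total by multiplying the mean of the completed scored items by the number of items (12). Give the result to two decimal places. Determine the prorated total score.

45.82

Reverse-coded (reverse-coded value = 10 − response):
  item 2: 10 − 5 = 5
  item 3: 10 − 7 = 3
  item 4: 10 − 9 = 1
  item 5: 10 − 7 = 3
  item 8: 10 − 4 = 6
  item 10: 10 − 1 = 9
Completed scored items (11 of 12): 1, 5, 3, 1, 3, 10, 6, 1, 9, 2, 1; sum = 42.
Person mean = 42 / 11 ≈ 3.8182
Prorated total = (42 / 11) × 12 = 45.82 (to 2 dp)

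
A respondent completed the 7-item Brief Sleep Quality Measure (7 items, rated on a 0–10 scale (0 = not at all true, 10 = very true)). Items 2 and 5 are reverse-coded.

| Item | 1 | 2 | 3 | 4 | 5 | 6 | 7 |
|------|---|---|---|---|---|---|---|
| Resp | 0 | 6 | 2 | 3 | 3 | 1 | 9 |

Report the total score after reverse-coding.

Raw sum = 24. Reverse-coded items: 2, 5; their raw sum = 9.
Each reversal replaces raw with 10 − raw, changing the total by 10 − 2·raw per item.
Total = 24 + 2·10 − 2·9 = 24 + 20 − 18 = 26

26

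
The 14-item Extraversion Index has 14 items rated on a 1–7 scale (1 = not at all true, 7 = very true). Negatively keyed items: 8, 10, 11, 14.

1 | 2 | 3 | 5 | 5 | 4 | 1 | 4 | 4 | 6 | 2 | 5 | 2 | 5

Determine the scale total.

Raw sum = 49. Negatively keyed items: 8, 10, 11, 14; their raw sum = 17.
Each reversal replaces raw with 8 − raw, changing the total by 8 − 2·raw per item.
Total = 49 + 4·8 − 2·17 = 49 + 32 − 34 = 47

47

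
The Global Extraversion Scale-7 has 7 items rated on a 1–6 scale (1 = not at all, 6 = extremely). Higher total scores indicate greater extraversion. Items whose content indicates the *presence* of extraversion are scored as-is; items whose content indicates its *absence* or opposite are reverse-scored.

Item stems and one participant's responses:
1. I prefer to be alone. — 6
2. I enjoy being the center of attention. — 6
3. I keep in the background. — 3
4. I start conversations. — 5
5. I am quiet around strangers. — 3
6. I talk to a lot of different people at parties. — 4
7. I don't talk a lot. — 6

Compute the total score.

Items 1, 3, 5, 7 describe the absence/opposite of extraversion → reverse-score.
reverse-coded value = 7 − response.
  item 1: 7 − 6 = 1
  item 2: 6
  item 3: 7 − 3 = 4
  item 4: 5
  item 5: 7 − 3 = 4
  item 6: 4
  item 7: 7 − 6 = 1
Total = 1 + 6 + 4 + 5 + 4 + 4 + 1 = 25

25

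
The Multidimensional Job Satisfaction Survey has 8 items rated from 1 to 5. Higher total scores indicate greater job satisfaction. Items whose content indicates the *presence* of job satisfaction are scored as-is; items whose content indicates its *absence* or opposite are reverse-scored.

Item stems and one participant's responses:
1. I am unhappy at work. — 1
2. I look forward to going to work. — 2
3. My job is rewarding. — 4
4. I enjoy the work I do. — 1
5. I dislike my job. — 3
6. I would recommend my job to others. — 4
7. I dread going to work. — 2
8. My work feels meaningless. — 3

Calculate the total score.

Items 1, 5, 7, 8 describe the absence/opposite of job satisfaction → reverse-score.
on a 1–5 scale, reversed = 6 − raw.
  item 1: 6 − 1 = 5
  item 2: 2
  item 3: 4
  item 4: 1
  item 5: 6 − 3 = 3
  item 6: 4
  item 7: 6 − 2 = 4
  item 8: 6 − 3 = 3
Total = 5 + 2 + 4 + 1 + 3 + 4 + 4 + 3 = 26

26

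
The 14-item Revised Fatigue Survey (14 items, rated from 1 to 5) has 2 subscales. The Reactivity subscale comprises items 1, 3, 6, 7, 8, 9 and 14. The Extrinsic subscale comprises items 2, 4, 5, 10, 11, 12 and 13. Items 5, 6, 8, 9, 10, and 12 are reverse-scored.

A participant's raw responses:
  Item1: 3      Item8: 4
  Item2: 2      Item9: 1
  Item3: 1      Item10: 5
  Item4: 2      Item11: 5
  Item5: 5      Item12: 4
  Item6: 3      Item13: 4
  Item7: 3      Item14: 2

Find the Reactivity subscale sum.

19

Reactivity items: 1, 3, 6, 7, 8, 9, 14.
Of these, items 6, 8 and 9 are reverse-scored; on a 1–5 scale, reversed = 6 − raw.
  item 1: 3
  item 3: 1
  item 6: 6 − 3 = 3
  item 7: 3
  item 8: 6 − 4 = 2
  item 9: 6 − 1 = 5
  item 14: 2
Sum = 3 + 1 + 3 + 3 + 2 + 5 + 2 = 19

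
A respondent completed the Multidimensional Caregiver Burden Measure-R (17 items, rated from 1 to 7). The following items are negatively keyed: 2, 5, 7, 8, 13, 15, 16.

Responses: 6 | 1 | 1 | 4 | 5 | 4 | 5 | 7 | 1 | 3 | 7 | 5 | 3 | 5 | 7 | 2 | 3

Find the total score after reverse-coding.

Apply reverse scoring (reversed = (1+7) − raw = 8 − raw):
  item 2: 8 − 1 = 7
  item 5: 8 − 5 = 3
  item 7: 8 − 5 = 3
  item 8: 8 − 7 = 1
  item 13: 8 − 3 = 5
  item 15: 8 − 7 = 1
  item 16: 8 − 2 = 6
Scored items: 6, 7, 1, 4, 3, 4, 3, 1, 1, 3, 7, 5, 5, 5, 1, 6, 3
Total = 6 + 7 + 1 + 4 + 3 + 4 + 3 + 1 + 1 + 3 + 7 + 5 + 5 + 5 + 1 + 6 + 3 = 65

65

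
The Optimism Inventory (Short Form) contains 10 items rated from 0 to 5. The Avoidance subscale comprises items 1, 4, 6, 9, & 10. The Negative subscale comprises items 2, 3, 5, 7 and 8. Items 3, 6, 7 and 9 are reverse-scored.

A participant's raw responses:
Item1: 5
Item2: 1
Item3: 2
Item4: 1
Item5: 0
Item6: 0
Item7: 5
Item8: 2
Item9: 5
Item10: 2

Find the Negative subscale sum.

Negative items: 2, 3, 5, 7, 8.
Of these, items 3 and 7 are reverse-scored; on a 0–5 scale, reversed = 5 − raw.
  item 2: 1
  item 3: 5 − 2 = 3
  item 5: 0
  item 7: 5 − 5 = 0
  item 8: 2
Sum = 1 + 3 + 0 + 0 + 2 = 6

6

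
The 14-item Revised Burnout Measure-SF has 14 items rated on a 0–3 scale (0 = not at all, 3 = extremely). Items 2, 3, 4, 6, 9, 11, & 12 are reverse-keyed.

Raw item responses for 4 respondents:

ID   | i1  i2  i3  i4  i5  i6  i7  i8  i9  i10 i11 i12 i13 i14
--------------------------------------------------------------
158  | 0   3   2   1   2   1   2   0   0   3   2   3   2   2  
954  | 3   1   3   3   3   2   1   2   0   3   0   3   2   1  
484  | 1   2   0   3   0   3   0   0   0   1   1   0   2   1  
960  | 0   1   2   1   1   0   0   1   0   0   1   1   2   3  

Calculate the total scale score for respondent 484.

Respondent 484 raw: 1, 2, 0, 3, 0, 3, 0, 0, 0, 1, 1, 0, 2, 1.
Reverse-coded (reverse-coded value = 3 − response):
  item 1: 1
  item 2: 3 − 2 = 1
  item 3: 3 − 0 = 3
  item 4: 3 − 3 = 0
  item 5: 0
  item 6: 3 − 3 = 0
  item 7: 0
  item 8: 0
  item 9: 3 − 0 = 3
  item 10: 1
  item 11: 3 − 1 = 2
  item 12: 3 − 0 = 3
  item 13: 2
  item 14: 1
Sum = 1 + 1 + 3 + 0 + 0 + 0 + 0 + 0 + 3 + 1 + 2 + 3 + 2 + 1 = 17

17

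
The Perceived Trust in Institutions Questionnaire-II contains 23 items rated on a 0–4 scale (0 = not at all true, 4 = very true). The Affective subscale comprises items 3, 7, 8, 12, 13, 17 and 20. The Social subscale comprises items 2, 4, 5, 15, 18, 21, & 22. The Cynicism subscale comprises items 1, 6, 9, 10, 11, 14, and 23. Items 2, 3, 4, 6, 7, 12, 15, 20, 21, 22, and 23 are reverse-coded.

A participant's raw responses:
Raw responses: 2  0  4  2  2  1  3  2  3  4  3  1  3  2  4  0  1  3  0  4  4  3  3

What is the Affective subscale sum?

10

Affective items: 3, 7, 8, 12, 13, 17, 20.
Of these, items 3, 7, 12 and 20 are reverse-coded; on a 0–4 scale, reversed = 4 − raw.
  item 3: 4 − 4 = 0
  item 7: 4 − 3 = 1
  item 8: 2
  item 12: 4 − 1 = 3
  item 13: 3
  item 17: 1
  item 20: 4 − 4 = 0
Sum = 0 + 1 + 2 + 3 + 3 + 1 + 0 = 10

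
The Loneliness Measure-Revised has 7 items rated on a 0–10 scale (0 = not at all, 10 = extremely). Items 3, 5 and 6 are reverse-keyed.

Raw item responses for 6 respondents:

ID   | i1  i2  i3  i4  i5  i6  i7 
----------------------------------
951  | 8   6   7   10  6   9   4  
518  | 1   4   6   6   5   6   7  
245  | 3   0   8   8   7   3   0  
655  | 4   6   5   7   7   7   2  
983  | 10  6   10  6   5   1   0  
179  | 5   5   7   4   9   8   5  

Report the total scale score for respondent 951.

Respondent 951 raw: 8, 6, 7, 10, 6, 9, 4.
Reverse-coded (reverse-coded value = 10 − response):
  item 1: 8
  item 2: 6
  item 3: 10 − 7 = 3
  item 4: 10
  item 5: 10 − 6 = 4
  item 6: 10 − 9 = 1
  item 7: 4
Sum = 8 + 6 + 3 + 10 + 4 + 1 + 4 = 36

36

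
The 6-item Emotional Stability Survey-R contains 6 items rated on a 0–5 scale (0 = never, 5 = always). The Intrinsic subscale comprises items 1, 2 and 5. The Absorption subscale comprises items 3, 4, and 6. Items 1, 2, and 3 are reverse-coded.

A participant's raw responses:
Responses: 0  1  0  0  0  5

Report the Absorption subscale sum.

10

Absorption items: 3, 4, 6.
Of these, item 3 is reverse-coded; on a 0–5 scale, reversed = 5 − raw.
  item 3: 5 − 0 = 5
  item 4: 0
  item 6: 5
Sum = 5 + 0 + 5 = 10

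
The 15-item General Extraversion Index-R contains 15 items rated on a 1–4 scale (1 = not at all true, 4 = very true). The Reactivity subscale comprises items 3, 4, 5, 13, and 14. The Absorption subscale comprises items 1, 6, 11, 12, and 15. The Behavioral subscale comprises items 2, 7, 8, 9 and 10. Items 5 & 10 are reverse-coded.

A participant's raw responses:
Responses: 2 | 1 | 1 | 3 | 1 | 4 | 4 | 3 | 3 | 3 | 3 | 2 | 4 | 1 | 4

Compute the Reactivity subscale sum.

Reactivity items: 3, 4, 5, 13, 14.
Of these, item 5 is reverse-coded; reversed = (1+4) − raw = 5 − raw.
  item 3: 1
  item 4: 3
  item 5: 5 − 1 = 4
  item 13: 4
  item 14: 1
Sum = 1 + 3 + 4 + 4 + 1 = 13

13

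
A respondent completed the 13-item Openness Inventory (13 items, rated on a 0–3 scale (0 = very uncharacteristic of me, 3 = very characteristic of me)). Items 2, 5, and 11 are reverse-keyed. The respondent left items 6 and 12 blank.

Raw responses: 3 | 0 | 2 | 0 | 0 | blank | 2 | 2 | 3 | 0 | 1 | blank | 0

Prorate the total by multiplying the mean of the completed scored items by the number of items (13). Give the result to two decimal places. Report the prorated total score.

23.64

Reverse-coded (reversed = (0+3) − raw = 3 − raw):
  item 2: 3 − 0 = 3
  item 5: 3 − 0 = 3
  item 11: 3 − 1 = 2
Completed scored items (11 of 13): 3, 3, 2, 0, 3, 2, 2, 3, 0, 2, 0; sum = 20.
Person mean = 20 / 11 ≈ 1.8182
Prorated total = (20 / 11) × 13 = 23.64 (to 2 dp)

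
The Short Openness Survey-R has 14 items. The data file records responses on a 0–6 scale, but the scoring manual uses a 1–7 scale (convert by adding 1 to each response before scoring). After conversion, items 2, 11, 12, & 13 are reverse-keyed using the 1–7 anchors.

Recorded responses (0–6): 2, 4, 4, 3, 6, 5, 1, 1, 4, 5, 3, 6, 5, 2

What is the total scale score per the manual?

53

Convert to 1–7: 3, 5, 5, 4, 7, 6, 2, 2, 5, 6, 4, 7, 6, 3
Reverse-coded (reverse-coded value = 8 − response):
  item 2: 8 − 5 = 3
  item 11: 8 − 4 = 4
  item 12: 8 − 7 = 1
  item 13: 8 − 6 = 2
Scored: 3, 3, 5, 4, 7, 6, 2, 2, 5, 6, 4, 1, 2, 3
Total = 53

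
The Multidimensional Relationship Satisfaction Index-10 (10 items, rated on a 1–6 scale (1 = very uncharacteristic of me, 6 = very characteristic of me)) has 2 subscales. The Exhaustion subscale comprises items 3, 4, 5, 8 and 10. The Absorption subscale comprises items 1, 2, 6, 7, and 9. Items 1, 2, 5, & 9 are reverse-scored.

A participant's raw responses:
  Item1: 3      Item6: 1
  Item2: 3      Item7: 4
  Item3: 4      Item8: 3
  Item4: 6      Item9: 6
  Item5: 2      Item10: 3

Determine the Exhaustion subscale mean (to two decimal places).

4.20

Exhaustion items: 3, 4, 5, 8, 10.
Of these, item 5 is reverse-scored; reverse-coded value = 7 − response.
  item 3: 4
  item 4: 6
  item 5: 7 − 2 = 5
  item 8: 3
  item 10: 3
Sum = 4 + 6 + 5 + 3 + 3 = 21
Mean = 21 / 5 = 4.20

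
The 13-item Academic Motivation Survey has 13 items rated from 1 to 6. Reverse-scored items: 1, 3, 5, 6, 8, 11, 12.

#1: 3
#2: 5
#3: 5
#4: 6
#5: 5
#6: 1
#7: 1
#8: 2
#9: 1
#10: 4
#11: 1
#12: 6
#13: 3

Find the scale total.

Apply reverse scoring (reversed = (1+6) − raw = 7 − raw):
  item 1: 7 − 3 = 4
  item 3: 7 − 5 = 2
  item 5: 7 − 5 = 2
  item 6: 7 − 1 = 6
  item 8: 7 − 2 = 5
  item 11: 7 − 1 = 6
  item 12: 7 − 6 = 1
Scored responses: 4, 5, 2, 6, 2, 6, 1, 5, 1, 4, 6, 1, 3
Total = 4 + 5 + 2 + 6 + 2 + 6 + 1 + 5 + 1 + 4 + 6 + 1 + 3 = 46

46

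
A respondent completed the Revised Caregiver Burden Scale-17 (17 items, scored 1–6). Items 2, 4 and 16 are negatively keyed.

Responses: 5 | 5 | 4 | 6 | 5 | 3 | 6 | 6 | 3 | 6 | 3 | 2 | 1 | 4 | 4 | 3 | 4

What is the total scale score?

Apply reverse scoring (reversed = (1+6) − raw = 7 − raw):
  item 2: 7 − 5 = 2
  item 4: 7 − 6 = 1
  item 16: 7 − 3 = 4
Scored items: 5, 2, 4, 1, 5, 3, 6, 6, 3, 6, 3, 2, 1, 4, 4, 4, 4
Total = 5 + 2 + 4 + 1 + 5 + 3 + 6 + 6 + 3 + 6 + 3 + 2 + 1 + 4 + 4 + 4 + 4 = 63

63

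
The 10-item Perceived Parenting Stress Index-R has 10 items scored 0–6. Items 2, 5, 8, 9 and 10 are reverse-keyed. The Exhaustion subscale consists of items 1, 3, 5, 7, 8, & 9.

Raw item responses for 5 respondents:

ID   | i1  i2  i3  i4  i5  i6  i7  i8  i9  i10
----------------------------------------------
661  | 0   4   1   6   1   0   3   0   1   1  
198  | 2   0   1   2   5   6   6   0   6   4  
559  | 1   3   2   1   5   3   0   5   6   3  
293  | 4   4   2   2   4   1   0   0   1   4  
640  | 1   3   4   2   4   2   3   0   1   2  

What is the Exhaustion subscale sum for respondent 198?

Respondent 198 raw: 2, 0, 1, 2, 5, 6, 6, 0, 6, 4.
Exhaustion items: 1, 3, 5, 7, 8, 9.
Reverse-coded (reverse-coded value = 6 − response):
  item 1: 2
  item 3: 1
  item 5: 6 − 5 = 1
  item 7: 6
  item 8: 6 − 0 = 6
  item 9: 6 − 6 = 0
Sum = 2 + 1 + 1 + 6 + 6 + 0 = 16

16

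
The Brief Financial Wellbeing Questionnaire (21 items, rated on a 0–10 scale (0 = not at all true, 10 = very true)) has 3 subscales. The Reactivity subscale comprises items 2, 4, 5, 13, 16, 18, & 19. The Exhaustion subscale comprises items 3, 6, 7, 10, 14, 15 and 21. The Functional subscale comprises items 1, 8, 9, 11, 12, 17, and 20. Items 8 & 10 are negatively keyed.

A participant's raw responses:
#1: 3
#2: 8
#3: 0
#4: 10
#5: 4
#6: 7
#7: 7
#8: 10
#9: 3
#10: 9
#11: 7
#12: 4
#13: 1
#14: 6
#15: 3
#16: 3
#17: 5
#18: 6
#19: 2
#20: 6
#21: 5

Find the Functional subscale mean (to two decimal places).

4.00

Functional items: 1, 8, 9, 11, 12, 17, 20.
Of these, item 8 is negatively keyed; reverse-coded value = 10 − response.
  item 1: 3
  item 8: 10 − 10 = 0
  item 9: 3
  item 11: 7
  item 12: 4
  item 17: 5
  item 20: 6
Sum = 3 + 0 + 3 + 7 + 4 + 5 + 6 = 28
Mean = 28 / 7 = 4.00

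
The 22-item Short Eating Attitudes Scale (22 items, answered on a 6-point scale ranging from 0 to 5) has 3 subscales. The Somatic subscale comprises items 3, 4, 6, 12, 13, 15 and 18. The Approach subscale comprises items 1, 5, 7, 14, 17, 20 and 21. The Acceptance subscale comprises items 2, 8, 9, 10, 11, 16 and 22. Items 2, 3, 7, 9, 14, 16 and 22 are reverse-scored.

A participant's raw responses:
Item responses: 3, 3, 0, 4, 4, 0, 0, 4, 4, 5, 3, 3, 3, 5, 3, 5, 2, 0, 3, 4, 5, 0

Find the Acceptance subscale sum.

20

Acceptance items: 2, 8, 9, 10, 11, 16, 22.
Of these, items 2, 9, 16, and 22 are reverse-scored; on a 0–5 scale, reversed = 5 − raw.
  item 2: 5 − 3 = 2
  item 8: 4
  item 9: 5 − 4 = 1
  item 10: 5
  item 11: 3
  item 16: 5 − 5 = 0
  item 22: 5 − 0 = 5
Sum = 2 + 4 + 1 + 5 + 3 + 0 + 5 = 20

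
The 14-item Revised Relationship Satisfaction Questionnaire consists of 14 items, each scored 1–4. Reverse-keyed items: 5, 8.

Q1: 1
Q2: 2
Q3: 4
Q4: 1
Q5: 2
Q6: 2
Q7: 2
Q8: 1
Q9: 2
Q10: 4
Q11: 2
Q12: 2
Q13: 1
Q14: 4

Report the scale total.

Raw sum = 30. Reverse-keyed items: 5, 8; their raw sum = 3.
Each reversal replaces raw with 5 − raw, changing the total by 5 − 2·raw per item.
Total = 30 + 2·5 − 2·3 = 30 + 10 − 6 = 34

34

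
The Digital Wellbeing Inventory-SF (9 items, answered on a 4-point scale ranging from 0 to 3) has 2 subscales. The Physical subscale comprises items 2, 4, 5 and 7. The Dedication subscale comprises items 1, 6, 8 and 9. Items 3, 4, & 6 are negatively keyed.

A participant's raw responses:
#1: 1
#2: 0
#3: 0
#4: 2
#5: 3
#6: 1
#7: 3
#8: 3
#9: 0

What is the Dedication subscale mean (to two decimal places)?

1.50

Dedication items: 1, 6, 8, 9.
Of these, item 6 is negatively keyed; reversed = (0+3) − raw = 3 − raw.
  item 1: 1
  item 6: 3 − 1 = 2
  item 8: 3
  item 9: 0
Sum = 1 + 2 + 3 + 0 = 6
Mean = 6 / 4 = 1.50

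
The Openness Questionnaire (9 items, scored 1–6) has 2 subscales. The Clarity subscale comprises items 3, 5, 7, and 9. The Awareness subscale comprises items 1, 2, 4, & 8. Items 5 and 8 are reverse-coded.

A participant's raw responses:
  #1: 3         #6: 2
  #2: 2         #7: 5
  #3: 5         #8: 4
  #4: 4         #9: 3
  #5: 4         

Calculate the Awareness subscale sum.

12

Awareness items: 1, 2, 4, 8.
Of these, item 8 is reverse-coded; on a 1–6 scale, reversed = 7 − raw.
  item 1: 3
  item 2: 2
  item 4: 4
  item 8: 7 − 4 = 3
Sum = 3 + 2 + 4 + 3 = 12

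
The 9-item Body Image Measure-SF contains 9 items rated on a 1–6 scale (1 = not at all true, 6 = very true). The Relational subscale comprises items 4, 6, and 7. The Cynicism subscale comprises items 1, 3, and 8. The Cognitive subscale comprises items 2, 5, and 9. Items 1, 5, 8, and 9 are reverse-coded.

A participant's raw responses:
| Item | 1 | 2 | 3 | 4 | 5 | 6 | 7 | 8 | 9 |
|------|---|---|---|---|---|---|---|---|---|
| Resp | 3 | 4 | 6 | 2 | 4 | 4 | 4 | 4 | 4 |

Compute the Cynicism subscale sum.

13

Cynicism items: 1, 3, 8.
Of these, items 1 and 8 are reverse-coded; reverse-coded value = 7 − response.
  item 1: 7 − 3 = 4
  item 3: 6
  item 8: 7 − 4 = 3
Sum = 4 + 6 + 3 = 13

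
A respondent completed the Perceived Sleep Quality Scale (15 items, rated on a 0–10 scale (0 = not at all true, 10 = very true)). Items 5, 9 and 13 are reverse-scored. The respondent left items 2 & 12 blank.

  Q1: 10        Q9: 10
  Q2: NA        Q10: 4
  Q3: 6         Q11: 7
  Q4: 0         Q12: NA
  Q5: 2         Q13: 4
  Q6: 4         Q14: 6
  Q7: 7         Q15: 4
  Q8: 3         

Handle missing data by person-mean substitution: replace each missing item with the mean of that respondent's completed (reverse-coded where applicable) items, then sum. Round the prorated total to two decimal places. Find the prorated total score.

Reverse-coded (reversed = (0+10) − raw = 10 − raw):
  item 5: 10 − 2 = 8
  item 9: 10 − 10 = 0
  item 13: 10 − 4 = 6
Completed scored items (13 of 15): 10, 6, 0, 8, 4, 7, 3, 0, 4, 7, 6, 6, 4; sum = 65.
Person mean = 65 / 13 ≈ 5.0000
Prorated total = (65 / 13) × 15 = 75.00 (to 2 dp)

75.00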